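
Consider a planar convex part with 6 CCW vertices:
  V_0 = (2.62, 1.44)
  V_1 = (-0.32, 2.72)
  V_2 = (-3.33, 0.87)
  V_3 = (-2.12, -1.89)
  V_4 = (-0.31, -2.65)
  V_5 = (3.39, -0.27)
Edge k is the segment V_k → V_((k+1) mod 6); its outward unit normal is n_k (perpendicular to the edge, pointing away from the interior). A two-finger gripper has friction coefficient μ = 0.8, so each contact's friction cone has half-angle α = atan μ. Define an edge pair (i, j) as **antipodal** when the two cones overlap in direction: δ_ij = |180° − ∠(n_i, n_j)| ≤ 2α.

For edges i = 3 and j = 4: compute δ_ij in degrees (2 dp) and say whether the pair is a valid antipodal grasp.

δ = 124.47°, invalid

α = atan 0.8 = 38.66°;  2α = 77.32°
edge 3: e_3 = (+1.81, -0.76);  n_3 = (-0.3871, -0.9220)
edge 4: e_4 = (+3.70, +2.38);  n_4 = (+0.5410, -0.8410)
∠(n_3, n_4) = 55.53°
δ = |180° − 55.53°| = 124.47°
124.47° > 2α = 77.32°  →  invalid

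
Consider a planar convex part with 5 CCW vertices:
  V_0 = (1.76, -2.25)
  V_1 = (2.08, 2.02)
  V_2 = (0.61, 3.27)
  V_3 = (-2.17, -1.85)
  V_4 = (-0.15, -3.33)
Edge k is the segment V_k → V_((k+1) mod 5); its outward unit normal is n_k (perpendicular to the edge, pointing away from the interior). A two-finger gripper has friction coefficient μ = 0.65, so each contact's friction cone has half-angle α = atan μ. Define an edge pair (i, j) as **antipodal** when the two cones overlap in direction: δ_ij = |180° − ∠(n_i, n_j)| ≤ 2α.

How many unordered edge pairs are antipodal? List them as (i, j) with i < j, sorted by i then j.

α = atan 0.65 = 33.02°;  2α = 66.05°
n_0 = (+0.9972, -0.0747)
n_1 = (+0.6478, +0.7618)
n_2 = (-0.8788, +0.4772)
n_3 = (-0.5910, -0.8067)
n_4 = (+0.4922, -0.8705)
  (0,1): δ = 126.09°  ·
  (0,2): δ = 24.21°  ✓
  (0,3): δ = 58.06°  ✓
  (0,4): δ = 123.77°  ·
  (1,2): δ = 78.12°  ·
  (1,3): δ = 4.15°  ✓
  (1,4): δ = 69.86°  ·
  (2,3): δ = 97.73°  ·
  (2,4): δ = 32.01°  ✓
  (3,4): δ = 114.28°  ·
antipodal pairs: 4

count = 4; pairs: (0,2), (0,3), (1,3), (2,4)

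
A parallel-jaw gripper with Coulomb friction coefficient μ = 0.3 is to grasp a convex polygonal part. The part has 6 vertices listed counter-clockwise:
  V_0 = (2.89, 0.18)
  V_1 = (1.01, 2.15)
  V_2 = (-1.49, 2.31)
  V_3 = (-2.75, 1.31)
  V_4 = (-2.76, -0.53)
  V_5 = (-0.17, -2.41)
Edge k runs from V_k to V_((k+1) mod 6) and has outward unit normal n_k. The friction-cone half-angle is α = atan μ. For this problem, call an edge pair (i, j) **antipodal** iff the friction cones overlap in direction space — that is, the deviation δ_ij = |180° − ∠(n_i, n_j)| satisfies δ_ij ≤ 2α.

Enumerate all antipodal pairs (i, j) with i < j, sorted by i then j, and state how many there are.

α = atan 0.3 = 16.70°;  2α = 33.40°
n_0 = (+0.7234, +0.6904)
n_1 = (+0.0639, +0.9980)
n_2 = (-0.6217, +0.7833)
n_3 = (-1.0000, +0.0054)
n_4 = (-0.5874, -0.8093)
n_5 = (+0.6461, -0.7633)
  (0,1): δ = 137.32°  ·
  (0,2): δ = 95.22°  ·
  (0,3): δ = 43.97°  ·
  (0,4): δ = 10.36°  ✓
  (0,5): δ = 86.58°  ·
  (1,2): δ = 137.90°  ·
  (1,3): δ = 86.65°  ·
  (1,4): δ = 32.31°  ✓
  (1,5): δ = 43.91°  ·
  (2,3): δ = 128.75°  ·
  (2,4): δ = 74.41°  ·
  (2,5): δ = 1.81°  ✓
  (3,4): δ = 125.66°  ·
  (3,5): δ = 49.44°  ·
  (4,5): δ = 103.78°  ·
antipodal pairs: 3

count = 3; pairs: (0,4), (1,4), (2,5)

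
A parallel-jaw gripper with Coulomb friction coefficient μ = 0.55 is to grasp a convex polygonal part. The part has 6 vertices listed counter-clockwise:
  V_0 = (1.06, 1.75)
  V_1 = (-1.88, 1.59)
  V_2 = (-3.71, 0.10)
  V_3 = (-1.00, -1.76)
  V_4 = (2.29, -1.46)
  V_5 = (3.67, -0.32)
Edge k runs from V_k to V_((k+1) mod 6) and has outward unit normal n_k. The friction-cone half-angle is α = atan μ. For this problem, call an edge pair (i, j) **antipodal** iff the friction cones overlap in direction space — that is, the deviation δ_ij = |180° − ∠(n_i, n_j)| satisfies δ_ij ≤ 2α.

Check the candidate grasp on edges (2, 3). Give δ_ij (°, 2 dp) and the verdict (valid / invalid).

α = atan 0.55 = 28.81°;  2α = 57.62°
edge 2: e_2 = (+2.71, -1.86);  n_2 = (-0.5659, -0.8245)
edge 3: e_3 = (+3.29, +0.30);  n_3 = (+0.0908, -0.9959)
∠(n_2, n_3) = 39.67°
δ = |180° − 39.67°| = 140.33°
140.33° > 2α = 57.62°  →  invalid

δ = 140.33°, invalid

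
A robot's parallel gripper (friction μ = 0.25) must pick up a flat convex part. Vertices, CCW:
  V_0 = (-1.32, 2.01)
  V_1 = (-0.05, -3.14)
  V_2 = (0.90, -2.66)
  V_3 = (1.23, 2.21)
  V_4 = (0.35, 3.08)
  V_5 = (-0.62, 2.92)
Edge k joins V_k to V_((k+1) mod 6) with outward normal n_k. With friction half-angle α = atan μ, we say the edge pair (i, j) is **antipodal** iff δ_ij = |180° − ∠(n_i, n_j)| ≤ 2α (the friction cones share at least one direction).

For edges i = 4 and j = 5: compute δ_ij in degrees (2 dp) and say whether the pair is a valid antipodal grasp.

α = atan 0.25 = 14.04°;  2α = 28.07°
edge 4: e_4 = (-0.97, -0.16);  n_4 = (-0.1627, +0.9867)
edge 5: e_5 = (-0.70, -0.91);  n_5 = (-0.7926, +0.6097)
∠(n_4, n_5) = 43.06°
δ = |180° − 43.06°| = 136.94°
136.94° > 2α = 28.07°  →  invalid

δ = 136.94°, invalid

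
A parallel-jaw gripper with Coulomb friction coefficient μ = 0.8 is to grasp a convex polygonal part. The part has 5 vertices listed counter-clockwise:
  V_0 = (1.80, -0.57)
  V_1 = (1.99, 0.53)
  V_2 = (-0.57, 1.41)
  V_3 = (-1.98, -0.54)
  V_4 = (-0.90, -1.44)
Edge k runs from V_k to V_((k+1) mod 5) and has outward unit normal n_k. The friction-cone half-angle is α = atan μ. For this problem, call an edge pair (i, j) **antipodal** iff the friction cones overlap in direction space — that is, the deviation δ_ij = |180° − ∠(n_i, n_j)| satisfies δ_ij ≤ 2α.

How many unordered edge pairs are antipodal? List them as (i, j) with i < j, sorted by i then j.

α = atan 0.8 = 38.66°;  2α = 77.32°
n_0 = (+0.9854, -0.1702)
n_1 = (+0.3251, +0.9457)
n_2 = (-0.8104, +0.5859)
n_3 = (-0.6402, -0.7682)
n_4 = (+0.3067, -0.9518)
  (0,1): δ = 99.17°  ·
  (0,2): δ = 26.07°  ✓
  (0,3): δ = 59.99°  ✓
  (0,4): δ = 117.66°  ·
  (1,2): δ = 106.90°  ·
  (1,3): δ = 20.84°  ✓
  (1,4): δ = 36.83°  ✓
  (2,3): δ = 93.94°  ·
  (2,4): δ = 36.27°  ✓
  (3,4): δ = 122.33°  ·
antipodal pairs: 5

count = 5; pairs: (0,2), (0,3), (1,3), (1,4), (2,4)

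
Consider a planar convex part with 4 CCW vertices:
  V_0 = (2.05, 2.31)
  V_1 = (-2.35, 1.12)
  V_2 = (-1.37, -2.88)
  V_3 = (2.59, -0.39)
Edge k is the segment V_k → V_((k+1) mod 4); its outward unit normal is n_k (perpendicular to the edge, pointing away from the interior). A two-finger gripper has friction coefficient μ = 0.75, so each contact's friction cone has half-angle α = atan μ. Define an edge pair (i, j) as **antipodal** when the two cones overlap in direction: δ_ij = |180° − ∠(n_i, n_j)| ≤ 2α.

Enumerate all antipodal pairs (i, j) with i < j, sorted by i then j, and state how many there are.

α = atan 0.75 = 36.87°;  2α = 73.74°
n_0 = (-0.2611, +0.9653)
n_1 = (-0.9713, -0.2380)
n_2 = (+0.5323, -0.8466)
n_3 = (+0.9806, +0.1961)
  (0,1): δ = 91.37°  ·
  (0,2): δ = 17.03°  ✓
  (0,3): δ = 86.18°  ·
  (1,2): δ = 71.61°  ✓
  (1,3): δ = 2.46°  ✓
  (2,3): δ = 110.85°  ·
antipodal pairs: 3

count = 3; pairs: (0,2), (1,2), (1,3)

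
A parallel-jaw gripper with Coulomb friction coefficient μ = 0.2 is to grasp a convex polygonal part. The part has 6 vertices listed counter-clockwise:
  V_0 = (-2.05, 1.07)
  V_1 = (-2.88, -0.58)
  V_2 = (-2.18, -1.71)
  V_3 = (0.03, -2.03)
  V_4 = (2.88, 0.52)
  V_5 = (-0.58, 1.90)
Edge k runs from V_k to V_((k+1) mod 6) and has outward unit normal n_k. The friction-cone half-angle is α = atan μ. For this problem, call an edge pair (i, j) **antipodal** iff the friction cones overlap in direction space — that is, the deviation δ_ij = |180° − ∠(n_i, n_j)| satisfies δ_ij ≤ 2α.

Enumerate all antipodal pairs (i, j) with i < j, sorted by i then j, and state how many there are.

count = 3; pairs: (0,3), (2,4), (3,5)

α = atan 0.2 = 11.31°;  2α = 22.62°
n_0 = (-0.8933, +0.4494)
n_1 = (-0.8501, -0.5266)
n_2 = (-0.1433, -0.9897)
n_3 = (+0.6668, -0.7452)
n_4 = (+0.3705, +0.9288)
n_5 = (-0.4917, +0.8708)
  (0,1): δ = 121.52°  ·
  (0,2): δ = 71.54°  ·
  (0,3): δ = 21.48°  ✓
  (0,4): δ = 94.96°  ·
  (0,5): δ = 146.15°  ·
  (1,2): δ = 130.02°  ·
  (1,3): δ = 79.96°  ·
  (1,4): δ = 36.48°  ·
  (1,5): δ = 87.67°  ·
  (2,3): δ = 129.94°  ·
  (2,4): δ = 13.51°  ✓
  (2,5): δ = 37.69°  ·
  (3,4): δ = 63.56°  ·
  (3,5): δ = 12.37°  ✓
  (4,5): δ = 128.81°  ·
antipodal pairs: 3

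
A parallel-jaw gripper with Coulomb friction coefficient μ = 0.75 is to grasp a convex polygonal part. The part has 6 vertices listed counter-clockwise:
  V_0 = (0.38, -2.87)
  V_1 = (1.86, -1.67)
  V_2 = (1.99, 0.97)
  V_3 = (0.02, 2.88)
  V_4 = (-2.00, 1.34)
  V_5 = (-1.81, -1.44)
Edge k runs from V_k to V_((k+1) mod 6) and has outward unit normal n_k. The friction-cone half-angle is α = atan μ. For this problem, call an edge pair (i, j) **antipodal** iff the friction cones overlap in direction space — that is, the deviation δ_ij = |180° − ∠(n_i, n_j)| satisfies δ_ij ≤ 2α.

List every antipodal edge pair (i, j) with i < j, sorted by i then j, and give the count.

α = atan 0.75 = 36.87°;  2α = 73.74°
n_0 = (+0.6298, -0.7768)
n_1 = (+0.9988, -0.0492)
n_2 = (+0.6961, +0.7180)
n_3 = (-0.6063, +0.7953)
n_4 = (-0.9977, -0.0682)
n_5 = (-0.5467, -0.8373)
  (0,1): δ = 131.85°  ·
  (0,2): δ = 83.15°  ·
  (0,3): δ = 1.71°  ✓
  (0,4): δ = 54.87°  ✓
  (0,5): δ = 107.82°  ·
  (1,2): δ = 131.29°  ·
  (1,3): δ = 49.86°  ✓
  (1,4): δ = 6.73°  ✓
  (1,5): δ = 59.68°  ✓
  (2,3): δ = 98.56°  ·
  (2,4): δ = 41.98°  ✓
  (2,5): δ = 10.97°  ✓
  (3,4): δ = 123.41°  ·
  (3,5): δ = 70.46°  ✓
  (4,5): δ = 127.05°  ·
antipodal pairs: 8

count = 8; pairs: (0,3), (0,4), (1,3), (1,4), (1,5), (2,4), (2,5), (3,5)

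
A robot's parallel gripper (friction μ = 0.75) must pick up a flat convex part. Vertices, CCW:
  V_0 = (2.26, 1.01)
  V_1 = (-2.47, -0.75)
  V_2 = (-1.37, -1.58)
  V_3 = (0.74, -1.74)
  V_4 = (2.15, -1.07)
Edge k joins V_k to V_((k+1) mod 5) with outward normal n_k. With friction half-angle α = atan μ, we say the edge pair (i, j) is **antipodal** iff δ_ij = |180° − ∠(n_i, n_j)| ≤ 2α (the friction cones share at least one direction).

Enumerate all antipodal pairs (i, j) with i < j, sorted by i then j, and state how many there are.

count = 5; pairs: (0,1), (0,2), (0,3), (0,4), (1,4)

α = atan 0.75 = 36.87°;  2α = 73.74°
n_0 = (-0.3487, +0.9372)
n_1 = (-0.6023, -0.7983)
n_2 = (-0.0756, -0.9971)
n_3 = (+0.4292, -0.9032)
n_4 = (+0.9986, -0.0528)
  (0,1): δ = 57.45°  ✓
  (0,2): δ = 24.75°  ✓
  (0,3): δ = 5.01°  ✓
  (0,4): δ = 66.56°  ✓
  (1,2): δ = 147.30°  ·
  (1,3): δ = 117.55°  ·
  (1,4): δ = 55.99°  ✓
  (2,3): δ = 150.25°  ·
  (2,4): δ = 88.69°  ·
  (3,4): δ = 118.44°  ·
antipodal pairs: 5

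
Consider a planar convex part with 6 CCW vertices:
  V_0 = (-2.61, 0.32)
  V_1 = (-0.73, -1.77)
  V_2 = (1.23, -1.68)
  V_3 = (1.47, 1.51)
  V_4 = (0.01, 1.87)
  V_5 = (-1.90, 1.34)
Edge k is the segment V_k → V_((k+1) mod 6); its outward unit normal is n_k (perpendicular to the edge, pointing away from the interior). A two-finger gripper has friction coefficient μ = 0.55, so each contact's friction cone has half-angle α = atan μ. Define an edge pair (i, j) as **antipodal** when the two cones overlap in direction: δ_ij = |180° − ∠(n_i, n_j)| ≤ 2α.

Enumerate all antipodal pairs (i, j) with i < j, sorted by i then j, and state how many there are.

α = atan 0.55 = 28.81°;  2α = 57.62°
n_0 = (-0.7435, -0.6688)
n_1 = (+0.0459, -0.9989)
n_2 = (+0.9972, -0.0750)
n_3 = (+0.2394, +0.9709)
n_4 = (-0.2674, +0.9636)
n_5 = (-0.8207, +0.5713)
  (0,1): δ = 129.34°  ·
  (0,2): δ = 46.27°  ✓
  (0,3): δ = 34.18°  ✓
  (0,4): δ = 63.54°  ·
  (0,5): δ = 103.19°  ·
  (1,2): δ = 96.93°  ·
  (1,3): δ = 16.48°  ✓
  (1,4): δ = 12.88°  ✓
  (1,5): δ = 52.53°  ✓
  (2,3): δ = 99.55°  ·
  (2,4): δ = 70.19°  ·
  (2,5): δ = 30.54°  ✓
  (3,4): δ = 150.64°  ·
  (3,5): δ = 110.99°  ·
  (4,5): δ = 140.35°  ·
antipodal pairs: 6

count = 6; pairs: (0,2), (0,3), (1,3), (1,4), (1,5), (2,5)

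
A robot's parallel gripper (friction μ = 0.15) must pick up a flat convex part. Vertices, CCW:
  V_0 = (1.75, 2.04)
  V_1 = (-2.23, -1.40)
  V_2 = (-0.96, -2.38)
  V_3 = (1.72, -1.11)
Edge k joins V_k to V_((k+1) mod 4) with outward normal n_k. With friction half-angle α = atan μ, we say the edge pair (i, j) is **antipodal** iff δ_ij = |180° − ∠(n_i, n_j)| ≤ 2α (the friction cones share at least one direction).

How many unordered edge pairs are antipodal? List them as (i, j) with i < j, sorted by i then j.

count = 1; pairs: (0,2)

α = atan 0.15 = 8.53°;  2α = 17.06°
n_0 = (-0.6539, +0.7566)
n_1 = (-0.6109, -0.7917)
n_2 = (+0.4282, -0.9037)
n_3 = (+1.0000, -0.0095)
  (0,1): δ = 78.49°  ·
  (0,2): δ = 15.48°  ✓
  (0,3): δ = 48.62°  ·
  (1,2): δ = 116.99°  ·
  (1,3): δ = 52.89°  ·
  (2,3): δ = 115.90°  ·
antipodal pairs: 1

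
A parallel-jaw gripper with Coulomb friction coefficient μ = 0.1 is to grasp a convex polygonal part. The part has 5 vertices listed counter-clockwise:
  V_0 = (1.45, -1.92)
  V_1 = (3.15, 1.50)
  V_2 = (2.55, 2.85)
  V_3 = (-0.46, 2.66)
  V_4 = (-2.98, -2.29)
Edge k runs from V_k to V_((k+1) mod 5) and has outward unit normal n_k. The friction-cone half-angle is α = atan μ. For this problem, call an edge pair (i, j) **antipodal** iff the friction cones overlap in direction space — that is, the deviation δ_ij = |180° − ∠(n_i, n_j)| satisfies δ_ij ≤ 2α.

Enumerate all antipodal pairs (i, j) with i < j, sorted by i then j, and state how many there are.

α = atan 0.1 = 5.71°;  2α = 11.42°
n_0 = (+0.8955, -0.4451)
n_1 = (+0.9138, +0.4061)
n_2 = (-0.0630, +0.9980)
n_3 = (-0.8912, +0.4537)
n_4 = (+0.0832, -0.9965)
  (0,1): δ = 129.61°  ·
  (0,2): δ = 59.96°  ·
  (0,3): δ = 0.55°  ✓
  (0,4): δ = 121.21°  ·
  (1,2): δ = 110.35°  ·
  (1,3): δ = 50.94°  ·
  (1,4): δ = 70.81°  ·
  (2,3): δ = 120.59°  ·
  (2,4): δ = 1.16°  ✓
  (3,4): δ = 58.25°  ·
antipodal pairs: 2

count = 2; pairs: (0,3), (2,4)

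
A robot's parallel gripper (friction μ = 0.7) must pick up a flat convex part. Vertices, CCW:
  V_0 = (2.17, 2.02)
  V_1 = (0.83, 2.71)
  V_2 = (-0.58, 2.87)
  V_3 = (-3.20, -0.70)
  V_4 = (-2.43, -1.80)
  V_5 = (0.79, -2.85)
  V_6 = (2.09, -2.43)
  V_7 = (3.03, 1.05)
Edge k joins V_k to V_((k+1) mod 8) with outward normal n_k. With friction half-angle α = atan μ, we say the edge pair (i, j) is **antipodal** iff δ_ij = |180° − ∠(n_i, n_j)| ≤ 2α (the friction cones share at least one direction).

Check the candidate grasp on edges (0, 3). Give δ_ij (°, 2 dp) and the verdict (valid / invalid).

α = atan 0.7 = 34.99°;  2α = 69.98°
edge 0: e_0 = (-1.34, +0.69);  n_0 = (+0.4578, +0.8891)
edge 3: e_3 = (+0.77, -1.10);  n_3 = (-0.8192, -0.5735)
∠(n_0, n_3) = 152.24°
δ = |180° − 152.24°| = 27.76°
27.76° ≤ 2α = 69.98°  →  valid

δ = 27.76°, valid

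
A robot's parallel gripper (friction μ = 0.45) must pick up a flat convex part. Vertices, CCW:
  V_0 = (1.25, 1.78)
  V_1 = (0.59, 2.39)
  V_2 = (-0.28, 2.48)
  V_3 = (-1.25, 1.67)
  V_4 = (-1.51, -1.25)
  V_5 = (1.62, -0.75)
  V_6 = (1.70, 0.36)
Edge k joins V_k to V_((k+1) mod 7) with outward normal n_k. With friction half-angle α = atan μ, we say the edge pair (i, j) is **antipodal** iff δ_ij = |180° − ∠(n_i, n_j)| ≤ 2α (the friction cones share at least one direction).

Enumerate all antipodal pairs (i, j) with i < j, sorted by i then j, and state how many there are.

count = 5; pairs: (1,4), (2,4), (2,5), (3,5), (3,6)

α = atan 0.45 = 24.23°;  2α = 48.46°
n_0 = (+0.6787, +0.7344)
n_1 = (+0.1029, +0.9947)
n_2 = (-0.6410, +0.7676)
n_3 = (-0.9961, +0.0887)
n_4 = (+0.1577, -0.9875)
n_5 = (+0.9974, -0.0719)
n_6 = (+0.9533, +0.3021)
  (0,1): δ = 143.16°  ·
  (0,2): δ = 97.39°  ·
  (0,3): δ = 52.34°  ·
  (0,4): δ = 51.82°  ·
  (0,5): δ = 128.62°  ·
  (0,6): δ = 150.33°  ·
  (1,2): δ = 134.23°  ·
  (1,3): δ = 89.18°  ·
  (1,4): δ = 14.98°  ✓
  (1,5): δ = 91.78°  ·
  (1,6): δ = 113.49°  ·
  (2,3): δ = 134.95°  ·
  (2,4): δ = 30.79°  ✓
  (2,5): δ = 46.01°  ✓
  (2,6): δ = 67.72°  ·
  (3,4): δ = 75.84°  ·
  (3,5): δ = 0.97°  ✓
  (3,6): δ = 22.67°  ✓
  (4,5): δ = 103.20°  ·
  (4,6): δ = 81.49°  ·
  (5,6): δ = 158.29°  ·
antipodal pairs: 5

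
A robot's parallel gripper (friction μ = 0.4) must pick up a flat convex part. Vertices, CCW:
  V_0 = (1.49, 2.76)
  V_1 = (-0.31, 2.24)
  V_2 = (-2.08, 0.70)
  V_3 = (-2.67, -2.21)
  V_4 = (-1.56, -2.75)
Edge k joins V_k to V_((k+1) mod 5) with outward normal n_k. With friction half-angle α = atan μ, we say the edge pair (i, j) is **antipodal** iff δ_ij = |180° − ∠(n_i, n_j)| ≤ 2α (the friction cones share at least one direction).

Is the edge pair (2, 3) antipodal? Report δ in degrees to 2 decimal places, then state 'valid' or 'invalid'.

α = atan 0.4 = 21.80°;  2α = 43.60°
edge 2: e_2 = (-0.59, -2.91);  n_2 = (-0.9801, +0.1987)
edge 3: e_3 = (+1.11, -0.54);  n_3 = (-0.4375, -0.8992)
∠(n_2, n_3) = 75.52°
δ = |180° − 75.52°| = 104.48°
104.48° > 2α = 43.60°  →  invalid

δ = 104.48°, invalid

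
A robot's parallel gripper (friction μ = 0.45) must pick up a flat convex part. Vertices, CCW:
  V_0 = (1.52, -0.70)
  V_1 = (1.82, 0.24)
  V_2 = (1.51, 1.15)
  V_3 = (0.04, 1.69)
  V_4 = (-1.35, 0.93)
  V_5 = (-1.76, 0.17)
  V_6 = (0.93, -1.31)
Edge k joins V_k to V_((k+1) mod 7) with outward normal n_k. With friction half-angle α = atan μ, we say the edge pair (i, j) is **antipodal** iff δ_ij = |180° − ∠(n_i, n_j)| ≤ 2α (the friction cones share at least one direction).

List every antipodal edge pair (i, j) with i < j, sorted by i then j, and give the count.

count = 7; pairs: (0,3), (0,4), (1,4), (1,5), (2,5), (3,6), (4,6)

α = atan 0.45 = 24.23°;  2α = 48.46°
n_0 = (+0.9527, -0.3040)
n_1 = (+0.9466, +0.3225)
n_2 = (+0.3448, +0.9387)
n_3 = (-0.4797, +0.8774)
n_4 = (-0.8801, +0.4748)
n_5 = (-0.4820, -0.8761)
n_6 = (+0.7188, -0.6952)
  (0,1): δ = 143.49°  ·
  (0,2): δ = 92.47°  ·
  (0,3): δ = 43.63°  ✓
  (0,4): δ = 10.65°  ✓
  (0,5): δ = 78.88°  ·
  (0,6): δ = 153.66°  ·
  (1,2): δ = 128.98°  ·
  (1,3): δ = 80.14°  ·
  (1,4): δ = 47.16°  ✓
  (1,5): δ = 42.37°  ✓
  (1,6): δ = 117.14°  ·
  (2,3): δ = 131.16°  ·
  (2,4): δ = 98.18°  ·
  (2,5): δ = 8.65°  ✓
  (2,6): δ = 66.13°  ·
  (3,4): δ = 147.01°  ·
  (3,5): δ = 57.49°  ·
  (3,6): δ = 17.29°  ✓
  (4,5): δ = 90.47°  ·
  (4,6): δ = 15.70°  ✓
  (5,6): δ = 105.23°  ·
antipodal pairs: 7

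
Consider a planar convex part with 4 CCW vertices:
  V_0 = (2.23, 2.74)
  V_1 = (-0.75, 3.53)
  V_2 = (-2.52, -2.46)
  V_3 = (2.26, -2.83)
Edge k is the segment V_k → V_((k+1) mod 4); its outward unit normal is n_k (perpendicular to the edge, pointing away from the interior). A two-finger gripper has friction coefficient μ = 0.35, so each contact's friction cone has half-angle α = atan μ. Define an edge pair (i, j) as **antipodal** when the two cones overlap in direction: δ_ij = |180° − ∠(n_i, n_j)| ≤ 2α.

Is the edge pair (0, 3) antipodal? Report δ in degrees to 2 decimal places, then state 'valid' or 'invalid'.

δ = 105.16°, invalid

α = atan 0.35 = 19.29°;  2α = 38.58°
edge 0: e_0 = (-2.98, +0.79);  n_0 = (+0.2562, +0.9666)
edge 3: e_3 = (-0.03, +5.57);  n_3 = (+1.0000, +0.0054)
∠(n_0, n_3) = 74.84°
δ = |180° − 74.84°| = 105.16°
105.16° > 2α = 38.58°  →  invalid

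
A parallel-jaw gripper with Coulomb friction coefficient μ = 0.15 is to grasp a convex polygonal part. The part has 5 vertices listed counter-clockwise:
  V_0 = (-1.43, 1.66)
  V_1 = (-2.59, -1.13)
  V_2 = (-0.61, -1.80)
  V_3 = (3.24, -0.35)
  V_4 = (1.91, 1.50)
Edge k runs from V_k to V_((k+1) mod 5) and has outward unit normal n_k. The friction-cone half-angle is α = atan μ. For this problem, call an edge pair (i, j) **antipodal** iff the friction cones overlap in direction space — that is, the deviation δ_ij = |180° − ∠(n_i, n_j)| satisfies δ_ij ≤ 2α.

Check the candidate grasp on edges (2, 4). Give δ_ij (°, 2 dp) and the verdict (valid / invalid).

α = atan 0.15 = 8.53°;  2α = 17.06°
edge 2: e_2 = (+3.85, +1.45);  n_2 = (+0.3525, -0.9358)
edge 4: e_4 = (-3.34, +0.16);  n_4 = (+0.0478, +0.9989)
∠(n_2, n_4) = 156.62°
δ = |180° − 156.62°| = 23.38°
23.38° > 2α = 17.06°  →  invalid

δ = 23.38°, invalid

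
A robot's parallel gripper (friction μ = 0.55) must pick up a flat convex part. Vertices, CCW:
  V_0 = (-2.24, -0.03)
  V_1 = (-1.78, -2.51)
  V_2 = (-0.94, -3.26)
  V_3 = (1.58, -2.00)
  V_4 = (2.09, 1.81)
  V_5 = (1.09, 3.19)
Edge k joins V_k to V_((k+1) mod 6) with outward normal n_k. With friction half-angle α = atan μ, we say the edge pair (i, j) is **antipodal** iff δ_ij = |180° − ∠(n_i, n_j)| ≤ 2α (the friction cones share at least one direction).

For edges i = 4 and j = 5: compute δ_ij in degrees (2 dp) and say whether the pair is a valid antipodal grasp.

δ = 81.89°, invalid

α = atan 0.55 = 28.81°;  2α = 57.62°
edge 4: e_4 = (-1.00, +1.38);  n_4 = (+0.8097, +0.5868)
edge 5: e_5 = (-3.33, -3.22);  n_5 = (-0.6951, +0.7189)
∠(n_4, n_5) = 98.11°
δ = |180° − 98.11°| = 81.89°
81.89° > 2α = 57.62°  →  invalid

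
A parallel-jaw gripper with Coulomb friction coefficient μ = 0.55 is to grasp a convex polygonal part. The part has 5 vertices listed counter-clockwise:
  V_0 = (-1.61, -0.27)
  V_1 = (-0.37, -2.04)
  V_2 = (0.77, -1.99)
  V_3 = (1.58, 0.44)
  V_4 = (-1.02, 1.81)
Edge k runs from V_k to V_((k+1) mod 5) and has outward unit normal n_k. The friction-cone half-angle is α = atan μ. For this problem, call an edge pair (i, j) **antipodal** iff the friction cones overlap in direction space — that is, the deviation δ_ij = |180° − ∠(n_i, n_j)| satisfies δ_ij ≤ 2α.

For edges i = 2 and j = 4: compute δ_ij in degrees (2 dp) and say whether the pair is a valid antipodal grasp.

α = atan 0.55 = 28.81°;  2α = 57.62°
edge 2: e_2 = (+0.81, +2.43);  n_2 = (+0.9487, -0.3162)
edge 4: e_4 = (-0.59, -2.08);  n_4 = (-0.9620, +0.2729)
∠(n_2, n_4) = 177.40°
δ = |180° − 177.40°| = 2.60°
2.60° ≤ 2α = 57.62°  →  valid

δ = 2.60°, valid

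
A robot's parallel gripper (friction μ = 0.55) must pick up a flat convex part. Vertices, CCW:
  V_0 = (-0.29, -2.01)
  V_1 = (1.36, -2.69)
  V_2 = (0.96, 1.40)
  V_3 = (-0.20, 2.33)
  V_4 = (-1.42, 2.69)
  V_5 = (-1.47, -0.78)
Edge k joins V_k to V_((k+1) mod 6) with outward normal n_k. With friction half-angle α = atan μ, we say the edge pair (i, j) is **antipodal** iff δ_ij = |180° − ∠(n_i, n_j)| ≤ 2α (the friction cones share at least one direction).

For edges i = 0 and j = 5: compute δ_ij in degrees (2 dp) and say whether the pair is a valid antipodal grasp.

δ = 156.21°, invalid

α = atan 0.55 = 28.81°;  2α = 57.62°
edge 0: e_0 = (+1.65, -0.68);  n_0 = (-0.3810, -0.9246)
edge 5: e_5 = (+1.18, -1.23);  n_5 = (-0.7216, -0.6923)
∠(n_0, n_5) = 23.79°
δ = |180° − 23.79°| = 156.21°
156.21° > 2α = 57.62°  →  invalid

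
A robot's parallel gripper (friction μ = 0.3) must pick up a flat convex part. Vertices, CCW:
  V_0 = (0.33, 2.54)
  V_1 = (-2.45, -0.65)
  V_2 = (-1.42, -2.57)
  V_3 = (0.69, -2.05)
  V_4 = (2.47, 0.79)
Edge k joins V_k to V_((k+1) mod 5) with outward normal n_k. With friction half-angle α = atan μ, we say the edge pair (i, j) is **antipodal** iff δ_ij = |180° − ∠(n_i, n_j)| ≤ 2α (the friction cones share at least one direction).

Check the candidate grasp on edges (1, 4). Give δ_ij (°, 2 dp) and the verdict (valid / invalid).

δ = 22.51°, valid

α = atan 0.3 = 16.70°;  2α = 33.40°
edge 1: e_1 = (+1.03, -1.92);  n_1 = (-0.8812, -0.4727)
edge 4: e_4 = (-2.14, +1.75);  n_4 = (+0.6330, +0.7741)
∠(n_1, n_4) = 157.49°
δ = |180° − 157.49°| = 22.51°
22.51° ≤ 2α = 33.40°  →  valid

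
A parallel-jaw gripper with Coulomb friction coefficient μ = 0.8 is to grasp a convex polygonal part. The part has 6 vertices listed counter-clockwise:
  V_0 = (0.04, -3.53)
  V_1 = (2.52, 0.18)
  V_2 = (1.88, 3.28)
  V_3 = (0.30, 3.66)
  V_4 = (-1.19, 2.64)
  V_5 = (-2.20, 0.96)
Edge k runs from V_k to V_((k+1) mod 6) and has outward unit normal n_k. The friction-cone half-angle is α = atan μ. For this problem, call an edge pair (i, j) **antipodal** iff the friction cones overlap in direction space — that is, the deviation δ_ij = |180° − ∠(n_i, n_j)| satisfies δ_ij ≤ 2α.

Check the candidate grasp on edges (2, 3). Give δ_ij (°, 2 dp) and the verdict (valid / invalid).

α = atan 0.8 = 38.66°;  2α = 77.32°
edge 2: e_2 = (-1.58, +0.38);  n_2 = (+0.2338, +0.9723)
edge 3: e_3 = (-1.49, -1.02);  n_3 = (-0.5649, +0.8252)
∠(n_2, n_3) = 47.92°
δ = |180° − 47.92°| = 132.08°
132.08° > 2α = 77.32°  →  invalid

δ = 132.08°, invalid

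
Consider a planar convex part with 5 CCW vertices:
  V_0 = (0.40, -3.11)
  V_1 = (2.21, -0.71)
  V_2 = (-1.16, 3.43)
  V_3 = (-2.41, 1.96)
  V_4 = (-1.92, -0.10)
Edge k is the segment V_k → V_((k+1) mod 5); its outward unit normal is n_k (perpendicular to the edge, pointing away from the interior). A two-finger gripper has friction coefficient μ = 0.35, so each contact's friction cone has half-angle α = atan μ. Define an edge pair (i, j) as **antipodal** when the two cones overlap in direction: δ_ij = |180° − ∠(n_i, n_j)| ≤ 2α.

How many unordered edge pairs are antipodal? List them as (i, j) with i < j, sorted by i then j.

count = 3; pairs: (0,2), (1,3), (1,4)

α = atan 0.35 = 19.29°;  2α = 38.58°
n_0 = (+0.7984, -0.6021)
n_1 = (+0.7755, +0.6313)
n_2 = (-0.7618, +0.6478)
n_3 = (-0.9729, -0.2314)
n_4 = (-0.7920, -0.6105)
  (0,1): δ = 103.83°  ·
  (0,2): δ = 3.35°  ✓
  (0,3): δ = 50.40°  ·
  (0,4): δ = 74.65°  ·
  (1,2): δ = 79.52°  ·
  (1,3): δ = 25.77°  ✓
  (1,4): δ = 1.52°  ✓
  (2,3): δ = 126.24°  ·
  (2,4): δ = 102.00°  ·
  (3,4): δ = 155.76°  ·
antipodal pairs: 3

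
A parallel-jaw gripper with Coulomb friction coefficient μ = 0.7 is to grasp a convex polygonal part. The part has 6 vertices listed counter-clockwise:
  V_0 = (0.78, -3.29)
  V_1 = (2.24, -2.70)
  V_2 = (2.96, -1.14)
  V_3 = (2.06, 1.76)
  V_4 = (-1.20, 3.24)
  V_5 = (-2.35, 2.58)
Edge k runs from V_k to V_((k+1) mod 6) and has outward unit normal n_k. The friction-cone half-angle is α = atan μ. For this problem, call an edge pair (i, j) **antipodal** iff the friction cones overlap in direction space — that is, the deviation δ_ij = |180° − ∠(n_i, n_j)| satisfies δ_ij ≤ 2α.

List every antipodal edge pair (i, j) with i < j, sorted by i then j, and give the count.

α = atan 0.7 = 34.99°;  2α = 69.98°
n_0 = (+0.3747, -0.9272)
n_1 = (+0.9080, -0.4191)
n_2 = (+0.9551, +0.2964)
n_3 = (+0.4134, +0.9106)
n_4 = (-0.4978, +0.8673)
n_5 = (-0.8824, -0.4705)
  (0,1): δ = 136.78°  ·
  (0,2): δ = 94.76°  ·
  (0,3): δ = 46.42°  ✓
  (0,4): δ = 7.85°  ✓
  (0,5): δ = 96.06°  ·
  (1,2): δ = 137.98°  ·
  (1,3): δ = 89.64°  ·
  (1,4): δ = 35.37°  ✓
  (1,5): δ = 52.84°  ✓
  (2,3): δ = 131.66°  ·
  (2,4): δ = 77.39°  ·
  (2,5): δ = 10.83°  ✓
  (3,4): δ = 125.73°  ·
  (3,5): δ = 37.52°  ✓
  (4,5): δ = 91.78°  ·
antipodal pairs: 6

count = 6; pairs: (0,3), (0,4), (1,4), (1,5), (2,5), (3,5)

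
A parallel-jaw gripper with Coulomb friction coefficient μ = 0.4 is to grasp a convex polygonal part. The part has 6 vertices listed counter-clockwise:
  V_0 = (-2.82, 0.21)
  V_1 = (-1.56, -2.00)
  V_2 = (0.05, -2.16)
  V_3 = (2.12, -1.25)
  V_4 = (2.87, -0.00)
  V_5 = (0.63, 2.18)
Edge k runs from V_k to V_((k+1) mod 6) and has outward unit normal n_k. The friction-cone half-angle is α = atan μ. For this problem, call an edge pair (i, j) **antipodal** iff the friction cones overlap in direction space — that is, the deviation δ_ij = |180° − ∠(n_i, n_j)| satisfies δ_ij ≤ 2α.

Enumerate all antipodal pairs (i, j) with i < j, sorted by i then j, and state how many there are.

count = 5; pairs: (0,4), (1,4), (1,5), (2,5), (3,5)

α = atan 0.4 = 21.80°;  2α = 43.60°
n_0 = (-0.8687, -0.4953)
n_1 = (-0.0989, -0.9951)
n_2 = (+0.4024, -0.9154)
n_3 = (+0.8575, -0.5145)
n_4 = (+0.6974, +0.7166)
n_5 = (-0.4959, +0.8684)
  (0,1): δ = 125.36°  ·
  (0,2): δ = 95.96°  ·
  (0,3): δ = 60.65°  ·
  (0,4): δ = 16.09°  ✓
  (0,5): δ = 90.04°  ·
  (1,2): δ = 150.59°  ·
  (1,3): δ = 115.29°  ·
  (1,4): δ = 38.55°  ✓
  (1,5): δ = 35.40°  ✓
  (2,3): δ = 144.69°  ·
  (2,4): δ = 67.95°  ·
  (2,5): δ = 6.00°  ✓
  (3,4): δ = 103.26°  ·
  (3,5): δ = 29.31°  ✓
  (4,5): δ = 106.05°  ·
antipodal pairs: 5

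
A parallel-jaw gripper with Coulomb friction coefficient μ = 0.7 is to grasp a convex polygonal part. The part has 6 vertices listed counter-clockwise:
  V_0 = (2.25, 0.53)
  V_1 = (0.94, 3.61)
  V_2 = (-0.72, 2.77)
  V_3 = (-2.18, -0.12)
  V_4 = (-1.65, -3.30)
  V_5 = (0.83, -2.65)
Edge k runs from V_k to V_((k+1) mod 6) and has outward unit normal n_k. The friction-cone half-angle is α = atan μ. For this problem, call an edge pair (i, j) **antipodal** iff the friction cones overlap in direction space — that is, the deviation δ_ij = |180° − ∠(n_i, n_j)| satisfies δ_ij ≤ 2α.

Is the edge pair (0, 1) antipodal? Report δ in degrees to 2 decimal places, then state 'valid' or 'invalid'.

δ = 86.20°, invalid

α = atan 0.7 = 34.99°;  2α = 69.98°
edge 0: e_0 = (-1.31, +3.08);  n_0 = (+0.9202, +0.3914)
edge 1: e_1 = (-1.66, -0.84);  n_1 = (-0.4515, +0.8923)
∠(n_0, n_1) = 93.80°
δ = |180° − 93.80°| = 86.20°
86.20° > 2α = 69.98°  →  invalid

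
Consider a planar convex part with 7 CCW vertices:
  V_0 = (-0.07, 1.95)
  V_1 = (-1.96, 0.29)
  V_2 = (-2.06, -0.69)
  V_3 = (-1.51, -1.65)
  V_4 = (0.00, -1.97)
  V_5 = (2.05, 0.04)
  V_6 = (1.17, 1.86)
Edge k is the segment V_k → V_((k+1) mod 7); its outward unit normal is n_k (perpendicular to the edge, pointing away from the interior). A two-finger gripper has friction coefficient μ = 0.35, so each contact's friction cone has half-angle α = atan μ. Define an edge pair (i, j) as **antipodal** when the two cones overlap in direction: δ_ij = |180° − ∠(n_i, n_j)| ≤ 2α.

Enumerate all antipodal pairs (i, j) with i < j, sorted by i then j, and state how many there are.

α = atan 0.35 = 19.29°;  2α = 38.58°
n_0 = (-0.6599, +0.7513)
n_1 = (-0.9948, +0.1015)
n_2 = (-0.8677, -0.4971)
n_3 = (-0.2073, -0.9783)
n_4 = (+0.7001, -0.7140)
n_5 = (+0.9003, +0.4353)
n_6 = (+0.0724, +0.9974)
  (0,1): δ = 137.12°  ·
  (0,2): δ = 101.48°  ·
  (0,3): δ = 53.26°  ·
  (0,4): δ = 3.14°  ✓
  (0,5): δ = 74.51°  ·
  (0,6): δ = 134.56°  ·
  (1,2): δ = 144.36°  ·
  (1,3): δ = 96.14°  ·
  (1,4): δ = 39.74°  ·
  (1,5): δ = 31.63°  ✓
  (1,6): δ = 91.68°  ·
  (2,3): δ = 131.77°  ·
  (2,4): δ = 75.37°  ·
  (2,5): δ = 4.00°  ✓
  (2,6): δ = 56.04°  ·
  (3,4): δ = 123.60°  ·
  (3,5): δ = 52.23°  ·
  (3,6): δ = 7.81°  ✓
  (4,5): δ = 108.63°  ·
  (4,6): δ = 48.59°  ·
  (5,6): δ = 119.96°  ·
antipodal pairs: 4

count = 4; pairs: (0,4), (1,5), (2,5), (3,6)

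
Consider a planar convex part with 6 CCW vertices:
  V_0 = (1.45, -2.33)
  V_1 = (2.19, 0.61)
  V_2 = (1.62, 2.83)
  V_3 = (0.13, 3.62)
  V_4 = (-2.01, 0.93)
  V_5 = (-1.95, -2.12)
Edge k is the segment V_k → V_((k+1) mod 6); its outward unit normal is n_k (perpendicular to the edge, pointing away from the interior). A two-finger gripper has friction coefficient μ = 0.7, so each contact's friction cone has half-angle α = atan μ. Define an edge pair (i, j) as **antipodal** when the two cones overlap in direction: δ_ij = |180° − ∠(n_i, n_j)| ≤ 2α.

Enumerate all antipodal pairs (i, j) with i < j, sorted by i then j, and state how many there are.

count = 7; pairs: (0,3), (0,4), (1,3), (1,4), (2,4), (2,5), (3,5)

α = atan 0.7 = 34.99°;  2α = 69.98°
n_0 = (+0.9698, -0.2441)
n_1 = (+0.9686, +0.2487)
n_2 = (+0.4684, +0.8835)
n_3 = (-0.7826, +0.6226)
n_4 = (-0.9998, -0.0197)
n_5 = (-0.0616, -0.9981)
  (0,1): δ = 151.47°  ·
  (0,2): δ = 103.80°  ·
  (0,3): δ = 24.38°  ✓
  (0,4): δ = 15.25°  ✓
  (0,5): δ = 100.59°  ·
  (1,2): δ = 132.33°  ·
  (1,3): δ = 52.90°  ✓
  (1,4): δ = 13.27°  ✓
  (1,5): δ = 72.07°  ·
  (2,3): δ = 100.57°  ·
  (2,4): δ = 60.94°  ✓
  (2,5): δ = 24.40°  ✓
  (3,4): δ = 140.37°  ·
  (3,5): δ = 55.03°  ✓
  (4,5): δ = 94.66°  ·
antipodal pairs: 7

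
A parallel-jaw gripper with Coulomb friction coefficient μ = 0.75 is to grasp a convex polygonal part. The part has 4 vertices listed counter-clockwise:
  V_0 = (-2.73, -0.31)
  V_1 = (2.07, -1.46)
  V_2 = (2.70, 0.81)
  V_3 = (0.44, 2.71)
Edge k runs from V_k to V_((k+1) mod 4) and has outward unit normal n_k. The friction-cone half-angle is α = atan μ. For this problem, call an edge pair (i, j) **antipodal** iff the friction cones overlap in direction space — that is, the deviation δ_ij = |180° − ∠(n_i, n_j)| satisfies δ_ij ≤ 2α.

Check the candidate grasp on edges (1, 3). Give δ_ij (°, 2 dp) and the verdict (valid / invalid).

α = atan 0.75 = 36.87°;  2α = 73.74°
edge 1: e_1 = (+0.63, +2.27);  n_1 = (+0.9636, -0.2674)
edge 3: e_3 = (-3.17, -3.02);  n_3 = (-0.6898, +0.7240)
∠(n_1, n_3) = 149.12°
δ = |180° − 149.12°| = 30.88°
30.88° ≤ 2α = 73.74°  →  valid

δ = 30.88°, valid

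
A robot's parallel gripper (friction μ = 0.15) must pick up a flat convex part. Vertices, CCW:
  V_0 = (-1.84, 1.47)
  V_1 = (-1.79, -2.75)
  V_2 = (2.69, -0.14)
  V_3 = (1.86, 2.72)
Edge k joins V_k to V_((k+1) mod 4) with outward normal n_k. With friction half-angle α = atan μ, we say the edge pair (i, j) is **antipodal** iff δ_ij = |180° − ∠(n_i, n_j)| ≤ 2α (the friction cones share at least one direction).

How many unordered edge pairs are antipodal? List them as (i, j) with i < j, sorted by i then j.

α = atan 0.15 = 8.53°;  2α = 17.06°
n_0 = (-0.9999, -0.0118)
n_1 = (+0.5034, -0.8641)
n_2 = (+0.9604, +0.2787)
n_3 = (-0.3201, +0.9474)
  (0,1): δ = 60.45°  ·
  (0,2): δ = 15.50°  ✓
  (0,3): δ = 107.99°  ·
  (1,2): δ = 104.04°  ·
  (1,3): δ = 11.56°  ✓
  (2,3): δ = 87.52°  ·
antipodal pairs: 2

count = 2; pairs: (0,2), (1,3)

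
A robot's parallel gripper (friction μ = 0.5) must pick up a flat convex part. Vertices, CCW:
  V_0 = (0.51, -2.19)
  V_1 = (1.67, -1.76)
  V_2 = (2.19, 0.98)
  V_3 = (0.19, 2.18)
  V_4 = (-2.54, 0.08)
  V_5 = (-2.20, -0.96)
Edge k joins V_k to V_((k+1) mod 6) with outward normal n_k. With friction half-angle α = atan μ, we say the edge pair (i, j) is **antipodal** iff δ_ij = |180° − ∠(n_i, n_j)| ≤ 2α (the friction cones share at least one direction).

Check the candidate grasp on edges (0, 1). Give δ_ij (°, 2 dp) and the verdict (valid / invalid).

δ = 121.09°, invalid

α = atan 0.5 = 26.57°;  2α = 53.13°
edge 0: e_0 = (+1.16, +0.43);  n_0 = (+0.3476, -0.9377)
edge 1: e_1 = (+0.52, +2.74);  n_1 = (+0.9825, -0.1865)
∠(n_0, n_1) = 58.91°
δ = |180° − 58.91°| = 121.09°
121.09° > 2α = 53.13°  →  invalid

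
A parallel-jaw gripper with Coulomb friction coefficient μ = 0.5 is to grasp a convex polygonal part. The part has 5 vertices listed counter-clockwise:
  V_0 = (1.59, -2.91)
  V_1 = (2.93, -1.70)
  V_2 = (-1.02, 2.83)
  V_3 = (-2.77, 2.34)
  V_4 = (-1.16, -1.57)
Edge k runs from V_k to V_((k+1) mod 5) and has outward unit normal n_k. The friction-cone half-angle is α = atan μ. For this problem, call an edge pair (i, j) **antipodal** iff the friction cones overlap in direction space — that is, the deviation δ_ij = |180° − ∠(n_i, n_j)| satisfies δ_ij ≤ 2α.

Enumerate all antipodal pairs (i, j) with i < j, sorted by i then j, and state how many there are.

α = atan 0.5 = 26.57°;  2α = 53.13°
n_0 = (+0.6702, -0.7422)
n_1 = (+0.7537, +0.6572)
n_2 = (-0.2696, +0.9630)
n_3 = (-0.9247, -0.3807)
n_4 = (-0.4380, -0.8990)
  (0,1): δ = 90.99°  ·
  (0,2): δ = 26.44°  ✓
  (0,3): δ = 70.30°  ·
  (0,4): δ = 111.94°  ·
  (1,2): δ = 115.45°  ·
  (1,3): δ = 18.71°  ✓
  (1,4): δ = 22.93°  ✓
  (2,3): δ = 83.26°  ·
  (2,4): δ = 41.62°  ✓
  (3,4): δ = 138.36°  ·
antipodal pairs: 4

count = 4; pairs: (0,2), (1,3), (1,4), (2,4)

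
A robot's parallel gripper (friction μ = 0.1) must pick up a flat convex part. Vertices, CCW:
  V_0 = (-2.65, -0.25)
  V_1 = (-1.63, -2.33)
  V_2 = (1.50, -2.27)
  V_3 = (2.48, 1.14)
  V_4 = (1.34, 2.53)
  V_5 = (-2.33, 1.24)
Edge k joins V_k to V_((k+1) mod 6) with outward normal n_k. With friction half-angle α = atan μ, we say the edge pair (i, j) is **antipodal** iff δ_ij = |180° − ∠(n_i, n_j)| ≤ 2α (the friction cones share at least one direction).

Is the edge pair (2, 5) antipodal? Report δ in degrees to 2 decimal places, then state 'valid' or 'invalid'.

δ = 3.91°, valid

α = atan 0.1 = 5.71°;  2α = 11.42°
edge 2: e_2 = (+0.98, +3.41);  n_2 = (+0.9611, -0.2762)
edge 5: e_5 = (-0.32, -1.49);  n_5 = (-0.9777, +0.2100)
∠(n_2, n_5) = 176.09°
δ = |180° − 176.09°| = 3.91°
3.91° ≤ 2α = 11.42°  →  valid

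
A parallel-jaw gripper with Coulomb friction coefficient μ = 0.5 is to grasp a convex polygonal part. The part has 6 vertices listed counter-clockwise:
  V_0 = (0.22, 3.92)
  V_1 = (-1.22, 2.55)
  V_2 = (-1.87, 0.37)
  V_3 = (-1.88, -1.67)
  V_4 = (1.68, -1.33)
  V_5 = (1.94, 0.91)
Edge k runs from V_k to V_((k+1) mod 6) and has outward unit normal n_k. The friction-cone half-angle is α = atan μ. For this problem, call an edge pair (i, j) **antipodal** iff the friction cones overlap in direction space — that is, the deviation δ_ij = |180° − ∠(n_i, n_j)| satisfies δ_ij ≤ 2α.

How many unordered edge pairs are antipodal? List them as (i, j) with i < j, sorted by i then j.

α = atan 0.5 = 26.57°;  2α = 53.13°
n_0 = (-0.6893, +0.7245)
n_1 = (-0.9583, +0.2857)
n_2 = (-1.0000, +0.0049)
n_3 = (+0.0951, -0.9955)
n_4 = (+0.9933, -0.1153)
n_5 = (+0.8682, +0.4961)
  (0,1): δ = 150.18°  ·
  (0,2): δ = 133.85°  ·
  (0,3): δ = 38.12°  ✓
  (0,4): δ = 39.81°  ✓
  (0,5): δ = 76.17°  ·
  (1,2): δ = 163.68°  ·
  (1,3): δ = 67.94°  ·
  (1,4): δ = 9.98°  ✓
  (1,5): δ = 46.35°  ✓
  (2,3): δ = 84.26°  ·
  (2,4): δ = 6.34°  ✓
  (2,5): δ = 30.03°  ✓
  (3,4): δ = 102.08°  ·
  (3,5): δ = 65.71°  ·
  (4,5): δ = 143.63°  ·
antipodal pairs: 6

count = 6; pairs: (0,3), (0,4), (1,4), (1,5), (2,4), (2,5)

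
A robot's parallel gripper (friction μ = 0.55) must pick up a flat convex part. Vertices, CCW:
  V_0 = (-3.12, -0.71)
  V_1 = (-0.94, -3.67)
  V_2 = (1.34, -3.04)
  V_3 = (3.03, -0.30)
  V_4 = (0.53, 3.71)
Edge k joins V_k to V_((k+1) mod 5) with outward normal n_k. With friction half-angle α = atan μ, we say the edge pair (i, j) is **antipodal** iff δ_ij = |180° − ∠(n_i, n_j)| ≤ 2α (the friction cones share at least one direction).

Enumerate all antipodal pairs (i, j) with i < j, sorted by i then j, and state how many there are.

α = atan 0.55 = 28.81°;  2α = 57.62°
n_0 = (-0.8052, -0.5930)
n_1 = (+0.2663, -0.9639)
n_2 = (+0.8511, -0.5250)
n_3 = (+0.8486, +0.5290)
n_4 = (-0.7711, +0.6367)
  (0,1): δ = 110.92°  ·
  (0,2): δ = 68.04°  ·
  (0,3): δ = 4.43°  ✓
  (0,4): δ = 104.08°  ·
  (1,2): δ = 137.11°  ·
  (1,3): δ = 73.51°  ·
  (1,4): δ = 35.00°  ✓
  (2,3): δ = 116.39°  ·
  (2,4): δ = 7.88°  ✓
  (3,4): δ = 71.49°  ·
antipodal pairs: 3

count = 3; pairs: (0,3), (1,4), (2,4)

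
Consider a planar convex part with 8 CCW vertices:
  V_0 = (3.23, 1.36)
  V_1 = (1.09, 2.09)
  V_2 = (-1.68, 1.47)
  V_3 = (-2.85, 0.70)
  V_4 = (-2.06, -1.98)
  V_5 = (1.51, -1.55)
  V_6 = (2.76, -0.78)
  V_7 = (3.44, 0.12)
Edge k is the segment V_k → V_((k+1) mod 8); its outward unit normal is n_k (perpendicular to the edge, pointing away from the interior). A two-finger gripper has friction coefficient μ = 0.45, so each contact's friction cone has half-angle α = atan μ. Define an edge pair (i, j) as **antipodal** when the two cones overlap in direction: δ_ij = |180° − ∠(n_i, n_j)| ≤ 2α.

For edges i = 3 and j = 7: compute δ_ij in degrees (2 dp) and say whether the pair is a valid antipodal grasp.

δ = 6.81°, valid

α = atan 0.45 = 24.23°;  2α = 48.46°
edge 3: e_3 = (+0.79, -2.68);  n_3 = (-0.9592, -0.2827)
edge 7: e_7 = (-0.21, +1.24);  n_7 = (+0.9860, +0.1670)
∠(n_3, n_7) = 173.19°
δ = |180° − 173.19°| = 6.81°
6.81° ≤ 2α = 48.46°  →  valid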